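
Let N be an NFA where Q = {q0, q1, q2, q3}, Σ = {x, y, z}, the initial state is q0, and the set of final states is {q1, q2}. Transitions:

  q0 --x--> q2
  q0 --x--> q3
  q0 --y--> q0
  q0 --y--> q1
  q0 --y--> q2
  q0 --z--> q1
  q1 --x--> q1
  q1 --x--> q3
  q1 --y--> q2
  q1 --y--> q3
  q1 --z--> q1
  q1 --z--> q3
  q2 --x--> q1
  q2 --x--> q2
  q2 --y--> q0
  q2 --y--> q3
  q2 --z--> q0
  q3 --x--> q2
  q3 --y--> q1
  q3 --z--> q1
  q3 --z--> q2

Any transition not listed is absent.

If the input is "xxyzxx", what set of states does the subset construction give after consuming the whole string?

{q1, q2, q3}

Start in {q0}.
Read 'x': {q0} → {q2, q3}.
Read 'x': {q2, q3} → {q1, q2}.
Read 'y': {q1, q2} → {q0, q2, q3}.
Read 'z': {q0, q2, q3} → {q0, q1, q2}.
Read 'x': {q0, q1, q2} → {q1, q2, q3}.
Read 'x': {q1, q2, q3} → {q1, q2, q3}.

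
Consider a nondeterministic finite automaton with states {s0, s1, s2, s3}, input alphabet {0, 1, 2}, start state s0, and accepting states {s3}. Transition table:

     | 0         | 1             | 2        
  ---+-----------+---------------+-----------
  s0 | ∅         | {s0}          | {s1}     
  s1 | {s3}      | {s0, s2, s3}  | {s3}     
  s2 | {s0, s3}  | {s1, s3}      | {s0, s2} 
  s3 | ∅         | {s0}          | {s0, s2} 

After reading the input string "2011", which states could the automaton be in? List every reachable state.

{s0}

Start in {s0}.
Read '2': s0→{s1}; now {s1}.
Read '0': s1→{s3}; now {s3}.
Read '1': s3→{s0}; now {s0}.
Read '1': s0→{s0}; now {s0}.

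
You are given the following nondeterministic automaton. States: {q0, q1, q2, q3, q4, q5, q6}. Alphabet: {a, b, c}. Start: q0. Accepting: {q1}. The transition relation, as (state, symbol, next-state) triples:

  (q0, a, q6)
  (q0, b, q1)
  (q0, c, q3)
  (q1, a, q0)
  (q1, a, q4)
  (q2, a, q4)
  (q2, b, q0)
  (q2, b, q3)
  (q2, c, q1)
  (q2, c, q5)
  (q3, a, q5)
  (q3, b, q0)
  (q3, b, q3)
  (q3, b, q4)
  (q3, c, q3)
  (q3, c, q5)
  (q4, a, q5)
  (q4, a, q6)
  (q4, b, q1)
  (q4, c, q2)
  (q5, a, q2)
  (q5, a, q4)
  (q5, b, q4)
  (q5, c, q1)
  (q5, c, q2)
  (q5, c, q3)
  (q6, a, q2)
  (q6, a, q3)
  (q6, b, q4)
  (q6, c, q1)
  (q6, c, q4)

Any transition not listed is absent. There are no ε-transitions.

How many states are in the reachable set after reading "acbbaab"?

0

Start in {q0}.
Read 'a': q0→{q6}; now {q6}.
Read 'c': q6→{q1, q4}; now {q1, q4}.
Read 'b': q1→∅, q4→{q1}; now {q1}.
Read 'b': q1→∅; now ∅.
The set is empty and remains empty for the remaining 3 symbols.
That set has 0 states.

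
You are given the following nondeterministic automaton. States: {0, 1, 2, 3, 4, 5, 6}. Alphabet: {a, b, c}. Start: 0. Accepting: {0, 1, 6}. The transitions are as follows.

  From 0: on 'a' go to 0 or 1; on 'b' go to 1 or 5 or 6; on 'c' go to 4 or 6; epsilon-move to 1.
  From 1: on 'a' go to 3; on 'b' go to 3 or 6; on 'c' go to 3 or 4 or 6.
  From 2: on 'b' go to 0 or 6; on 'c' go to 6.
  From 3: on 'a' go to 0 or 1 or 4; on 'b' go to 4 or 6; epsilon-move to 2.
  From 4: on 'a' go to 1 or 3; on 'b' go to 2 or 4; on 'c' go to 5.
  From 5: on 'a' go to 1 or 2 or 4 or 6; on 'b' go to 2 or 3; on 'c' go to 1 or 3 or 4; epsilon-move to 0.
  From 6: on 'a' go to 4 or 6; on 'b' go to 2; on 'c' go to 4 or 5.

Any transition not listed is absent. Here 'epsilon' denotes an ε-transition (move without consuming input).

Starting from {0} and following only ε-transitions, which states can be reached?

{0, 1}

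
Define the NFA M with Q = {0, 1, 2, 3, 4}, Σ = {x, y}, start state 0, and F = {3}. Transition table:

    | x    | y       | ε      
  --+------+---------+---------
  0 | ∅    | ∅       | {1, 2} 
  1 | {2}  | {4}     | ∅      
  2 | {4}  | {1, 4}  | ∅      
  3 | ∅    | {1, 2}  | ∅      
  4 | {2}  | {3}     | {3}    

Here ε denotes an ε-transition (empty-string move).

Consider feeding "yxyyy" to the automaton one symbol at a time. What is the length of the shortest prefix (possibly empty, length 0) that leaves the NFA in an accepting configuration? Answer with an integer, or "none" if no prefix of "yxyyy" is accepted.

Start: ε-closure({0}) = {0, 1, 2}.
Read 'y': 0→∅, 1→{4}, 2→{1, 4}; union {1, 4}; ε-closure = {1, 3, 4}.
None of the earlier sets intersect F, but {1, 3, 4} does.

1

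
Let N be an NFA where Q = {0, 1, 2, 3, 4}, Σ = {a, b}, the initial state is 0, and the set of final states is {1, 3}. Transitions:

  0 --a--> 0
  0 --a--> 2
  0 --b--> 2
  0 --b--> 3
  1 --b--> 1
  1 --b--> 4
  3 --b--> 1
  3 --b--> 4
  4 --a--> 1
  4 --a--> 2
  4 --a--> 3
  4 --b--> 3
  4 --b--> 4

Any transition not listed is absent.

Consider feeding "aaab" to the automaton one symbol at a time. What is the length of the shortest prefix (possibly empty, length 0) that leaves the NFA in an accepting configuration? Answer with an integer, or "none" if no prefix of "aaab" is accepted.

4

Start in {0}.
Read 'a': {0} → {0, 2}.
Read 'a': {0, 2} → {0, 2}.
Read 'a': {0, 2} → {0, 2}.
Read 'b': {0, 2} → {2, 3}.
None of the earlier sets intersect F, but {2, 3} does.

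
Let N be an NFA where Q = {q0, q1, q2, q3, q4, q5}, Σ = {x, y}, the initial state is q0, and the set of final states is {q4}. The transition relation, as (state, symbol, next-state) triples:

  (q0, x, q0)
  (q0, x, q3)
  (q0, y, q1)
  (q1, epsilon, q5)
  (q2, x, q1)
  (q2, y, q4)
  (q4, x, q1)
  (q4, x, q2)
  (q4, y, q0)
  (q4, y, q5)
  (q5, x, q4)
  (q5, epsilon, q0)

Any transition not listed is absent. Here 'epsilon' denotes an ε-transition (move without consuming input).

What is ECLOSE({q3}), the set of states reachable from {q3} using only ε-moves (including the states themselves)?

{q3}

Begin with {q3}.
No ε-moves leave this set, so the closure equals the set itself.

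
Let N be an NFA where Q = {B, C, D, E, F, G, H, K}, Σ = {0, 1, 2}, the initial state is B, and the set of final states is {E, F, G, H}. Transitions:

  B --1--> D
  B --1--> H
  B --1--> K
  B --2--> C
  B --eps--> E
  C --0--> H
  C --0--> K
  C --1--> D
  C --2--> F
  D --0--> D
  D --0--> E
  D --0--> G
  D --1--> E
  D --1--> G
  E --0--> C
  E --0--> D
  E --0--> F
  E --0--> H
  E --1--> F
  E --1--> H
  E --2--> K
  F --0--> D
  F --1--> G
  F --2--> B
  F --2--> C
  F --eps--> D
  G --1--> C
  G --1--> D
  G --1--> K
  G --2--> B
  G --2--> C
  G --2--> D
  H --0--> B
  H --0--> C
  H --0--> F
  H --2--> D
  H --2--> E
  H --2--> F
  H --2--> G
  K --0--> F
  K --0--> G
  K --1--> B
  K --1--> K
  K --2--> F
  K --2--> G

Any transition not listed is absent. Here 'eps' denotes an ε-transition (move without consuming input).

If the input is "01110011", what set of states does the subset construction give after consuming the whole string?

Start: ε-closure({B}) = {B, E}.
Read '0': B→∅, E→{C, D, F, H}; now {C, D, F, H}.
Read '1': C→{D}, D→{E, G}, F→{G}, H→∅; now {D, E, G}.
Read '1': D→{E, G}, E→{F, H}, G→{C, D, K}; now {C, D, E, F, G, H, K}.
Read '1': C→{D}, D→{E, G}, E→{F, H}, F→{G}, G→{C, D, K}, H→∅, K→{B, K}; now {B, C, D, E, F, G, H, K}.
Read '0': B→∅, C→{H, K}, D→{D, E, G}, E→{C, D, F, H}, F→{D}, G→∅, H→{B, C, F}, K→{F, G}; now {B, C, D, E, F, G, H, K}.
Read '0': B→∅, C→{H, K}, D→{D, E, G}, E→{C, D, F, H}, F→{D}, G→∅, H→{B, C, F}, K→{F, G}; now {B, C, D, E, F, G, H, K}.
Read '1': B→{D, H, K}, C→{D}, D→{E, G}, E→{F, H}, F→{G}, G→{C, D, K}, H→∅, K→{B, K}; now {B, C, D, E, F, G, H, K}.
Read '1': B→{D, H, K}, C→{D}, D→{E, G}, E→{F, H}, F→{G}, G→{C, D, K}, H→∅, K→{B, K}; now {B, C, D, E, F, G, H, K}.

{B, C, D, E, F, G, H, K}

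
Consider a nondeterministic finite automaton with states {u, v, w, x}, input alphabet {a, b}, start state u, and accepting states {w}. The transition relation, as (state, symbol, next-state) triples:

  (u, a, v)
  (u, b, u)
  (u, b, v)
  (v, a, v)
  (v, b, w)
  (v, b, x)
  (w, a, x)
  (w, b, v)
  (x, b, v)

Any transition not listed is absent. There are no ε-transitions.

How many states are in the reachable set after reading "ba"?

1

Start in {u}.
Read 'b': u→{u, v}; now {u, v}.
Read 'a': u→{v}, v→{v}; now {v}.
That set has 1 state.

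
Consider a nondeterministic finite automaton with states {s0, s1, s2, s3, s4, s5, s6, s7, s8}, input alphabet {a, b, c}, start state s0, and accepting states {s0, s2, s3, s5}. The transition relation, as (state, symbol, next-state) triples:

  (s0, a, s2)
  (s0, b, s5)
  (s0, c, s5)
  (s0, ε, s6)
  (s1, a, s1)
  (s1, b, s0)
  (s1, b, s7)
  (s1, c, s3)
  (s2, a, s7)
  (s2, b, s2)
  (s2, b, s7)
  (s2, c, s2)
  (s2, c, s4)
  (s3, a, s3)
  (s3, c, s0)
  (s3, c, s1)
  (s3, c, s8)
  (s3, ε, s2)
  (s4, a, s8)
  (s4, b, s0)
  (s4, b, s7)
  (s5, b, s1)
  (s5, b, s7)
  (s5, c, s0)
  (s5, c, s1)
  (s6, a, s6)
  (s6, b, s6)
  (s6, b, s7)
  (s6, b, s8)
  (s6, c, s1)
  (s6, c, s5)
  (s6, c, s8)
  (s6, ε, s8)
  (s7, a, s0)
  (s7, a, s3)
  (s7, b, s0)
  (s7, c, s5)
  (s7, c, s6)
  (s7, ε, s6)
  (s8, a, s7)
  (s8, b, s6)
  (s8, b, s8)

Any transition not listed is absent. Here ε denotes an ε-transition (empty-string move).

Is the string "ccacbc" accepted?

Start: ε-closure({s0}) = {s0, s6, s8}.
Read 'c': {s0, s6, s8} → {s1, s5, s8}.
Read 'c': {s1, s5, s8} → {s0, s1, s2, s3, s6, s8}.
Read 'a': {s0, s1, s2, s3, s6, s8} → {s1, s2, s3, s6, s7, s8}.
Read 'c': {s1, s2, s3, s6, s7, s8} → {s0, s1, s2, s3, s4, s5, s6, s8}.
Read 'b': {s0, s1, s2, s3, s4, s5, s6, s8} → {s0, s1, s2, s5, s6, s7, s8}.
Read 'c': {s0, s1, s2, s5, s6, s7, s8} → {s0, s1, s2, s3, s4, s5, s6, s8}.
The final set {s0, s1, s2, s3, s4, s5, s6, s8} contains the accepting states s0, s2, s3, s5.

Yes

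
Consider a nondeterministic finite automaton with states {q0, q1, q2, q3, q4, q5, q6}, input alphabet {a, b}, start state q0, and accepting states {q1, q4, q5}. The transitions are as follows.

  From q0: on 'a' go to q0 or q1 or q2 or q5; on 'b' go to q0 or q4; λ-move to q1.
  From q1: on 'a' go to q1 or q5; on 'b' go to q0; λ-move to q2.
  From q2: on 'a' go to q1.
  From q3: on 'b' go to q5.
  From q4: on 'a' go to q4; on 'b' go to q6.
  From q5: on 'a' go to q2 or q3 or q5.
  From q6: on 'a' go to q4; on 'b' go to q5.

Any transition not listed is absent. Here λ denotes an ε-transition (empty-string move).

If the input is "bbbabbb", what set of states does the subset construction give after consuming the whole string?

{q0, q1, q2, q4, q5, q6}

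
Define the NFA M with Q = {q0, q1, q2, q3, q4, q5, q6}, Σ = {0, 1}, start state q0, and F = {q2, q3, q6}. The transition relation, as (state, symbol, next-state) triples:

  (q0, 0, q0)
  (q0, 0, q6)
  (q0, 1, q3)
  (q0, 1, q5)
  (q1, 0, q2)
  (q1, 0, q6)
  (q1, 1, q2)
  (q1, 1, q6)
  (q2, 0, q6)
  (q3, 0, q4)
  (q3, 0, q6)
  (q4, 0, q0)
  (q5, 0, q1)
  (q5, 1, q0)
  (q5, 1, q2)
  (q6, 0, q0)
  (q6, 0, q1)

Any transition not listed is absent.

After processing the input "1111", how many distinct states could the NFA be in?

2

Start in {q0}.
Read '1': q0→{q3, q5}; now {q3, q5}.
Read '1': q3→∅, q5→{q0, q2}; now {q0, q2}.
Read '1': q0→{q3, q5}, q2→∅; now {q3, q5}.
Read '1': q3→∅, q5→{q0, q2}; now {q0, q2}.
That set has 2 states.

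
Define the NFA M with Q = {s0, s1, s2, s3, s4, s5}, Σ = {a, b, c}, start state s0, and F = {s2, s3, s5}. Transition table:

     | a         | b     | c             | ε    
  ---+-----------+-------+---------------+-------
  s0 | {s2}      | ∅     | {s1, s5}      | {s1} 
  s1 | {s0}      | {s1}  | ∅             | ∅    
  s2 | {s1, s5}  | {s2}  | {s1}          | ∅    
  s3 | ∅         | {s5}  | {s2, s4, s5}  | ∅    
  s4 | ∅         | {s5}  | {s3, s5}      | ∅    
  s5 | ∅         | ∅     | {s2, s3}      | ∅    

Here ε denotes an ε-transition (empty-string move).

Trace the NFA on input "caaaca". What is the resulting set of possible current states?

Start: ε-closure({s0}) = {s0, s1}.
Read 'c': s0→{s1, s5}, s1→∅; now {s1, s5}.
Read 'a': s1→{s0}, s5→∅; union {s0}; ε-closure = {s0, s1}.
Read 'a': s0→{s2}, s1→{s0}; union {s0, s2}; ε-closure = {s0, s1, s2}.
Read 'a': s0→{s2}, s1→{s0}, s2→{s1, s5}; now {s0, s1, s2, s5}.
Read 'c': s0→{s1, s5}, s1→∅, s2→{s1}, s5→{s2, s3}; now {s1, s2, s3, s5}.
Read 'a': s1→{s0}, s2→{s1, s5}, s3→∅, s5→∅; now {s0, s1, s5}.

{s0, s1, s5}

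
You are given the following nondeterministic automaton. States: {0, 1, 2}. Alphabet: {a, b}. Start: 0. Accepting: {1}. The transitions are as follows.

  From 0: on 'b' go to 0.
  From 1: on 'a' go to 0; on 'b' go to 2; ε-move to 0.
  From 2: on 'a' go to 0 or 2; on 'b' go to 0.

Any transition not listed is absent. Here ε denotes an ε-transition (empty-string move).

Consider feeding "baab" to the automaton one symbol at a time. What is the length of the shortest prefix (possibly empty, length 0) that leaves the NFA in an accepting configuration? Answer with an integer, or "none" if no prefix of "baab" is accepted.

none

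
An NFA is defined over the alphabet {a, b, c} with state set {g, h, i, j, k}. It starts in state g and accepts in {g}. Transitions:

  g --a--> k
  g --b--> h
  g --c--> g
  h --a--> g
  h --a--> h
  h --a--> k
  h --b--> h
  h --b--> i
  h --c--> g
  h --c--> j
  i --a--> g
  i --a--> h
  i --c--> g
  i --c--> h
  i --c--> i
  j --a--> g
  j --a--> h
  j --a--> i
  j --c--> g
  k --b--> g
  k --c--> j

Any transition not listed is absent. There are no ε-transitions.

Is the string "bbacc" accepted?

Yes

Start in {g}.
Read 'b': g→{h}; now {h}.
Read 'b': h→{h, i}; now {h, i}.
Read 'a': h→{g, h, k}, i→{g, h}; now {g, h, k}.
Read 'c': g→{g}, h→{g, j}, k→{j}; now {g, j}.
Read 'c': g→{g}, j→{g}; now {g}.
The final set {g} contains the accepting state g.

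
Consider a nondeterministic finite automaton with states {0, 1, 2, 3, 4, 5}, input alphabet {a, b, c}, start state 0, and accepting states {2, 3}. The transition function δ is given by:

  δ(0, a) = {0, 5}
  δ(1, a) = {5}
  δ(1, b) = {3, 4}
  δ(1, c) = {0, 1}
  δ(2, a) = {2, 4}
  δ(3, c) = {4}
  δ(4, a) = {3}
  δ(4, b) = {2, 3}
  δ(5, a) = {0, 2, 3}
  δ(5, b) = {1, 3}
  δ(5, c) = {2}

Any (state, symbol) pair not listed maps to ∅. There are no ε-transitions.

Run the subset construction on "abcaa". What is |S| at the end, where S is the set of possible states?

4

Start in {0}.
Read 'a': 0→{0, 5}; now {0, 5}.
Read 'b': 0→∅, 5→{1, 3}; now {1, 3}.
Read 'c': 1→{0, 1}, 3→{4}; now {0, 1, 4}.
Read 'a': 0→{0, 5}, 1→{5}, 4→{3}; now {0, 3, 5}.
Read 'a': 0→{0, 5}, 3→∅, 5→{0, 2, 3}; now {0, 2, 3, 5}.
That set has 4 states.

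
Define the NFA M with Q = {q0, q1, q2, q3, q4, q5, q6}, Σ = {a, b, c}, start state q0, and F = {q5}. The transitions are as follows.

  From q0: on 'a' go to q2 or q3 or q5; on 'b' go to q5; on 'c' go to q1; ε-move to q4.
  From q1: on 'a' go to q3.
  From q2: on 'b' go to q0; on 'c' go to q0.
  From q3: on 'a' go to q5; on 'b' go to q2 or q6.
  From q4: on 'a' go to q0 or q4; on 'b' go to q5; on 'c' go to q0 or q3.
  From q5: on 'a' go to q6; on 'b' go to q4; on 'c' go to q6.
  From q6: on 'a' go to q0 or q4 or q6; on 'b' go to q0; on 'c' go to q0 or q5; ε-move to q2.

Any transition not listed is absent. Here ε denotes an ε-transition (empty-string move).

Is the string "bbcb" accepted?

Start: ε-closure({q0}) = {q0, q4}.
Read 'b': {q0, q4} → {q5}.
Read 'b': {q5} → {q4}.
Read 'c': {q4} → {q0, q3, q4}.
Read 'b': {q0, q3, q4} → {q2, q5, q6}.
The final set {q2, q5, q6} contains the accepting state q5.

Yes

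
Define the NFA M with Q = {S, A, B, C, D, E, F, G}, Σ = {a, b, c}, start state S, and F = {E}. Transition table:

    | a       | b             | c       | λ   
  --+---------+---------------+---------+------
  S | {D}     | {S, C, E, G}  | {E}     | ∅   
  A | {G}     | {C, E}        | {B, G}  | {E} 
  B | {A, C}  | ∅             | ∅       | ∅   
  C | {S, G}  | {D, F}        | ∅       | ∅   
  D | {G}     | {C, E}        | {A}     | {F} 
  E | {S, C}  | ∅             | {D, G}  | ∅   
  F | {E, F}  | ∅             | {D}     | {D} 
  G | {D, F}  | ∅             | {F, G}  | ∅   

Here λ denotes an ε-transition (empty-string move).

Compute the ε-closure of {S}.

Begin with {S}.
No ε-moves leave this set, so the closure equals the set itself.

{S}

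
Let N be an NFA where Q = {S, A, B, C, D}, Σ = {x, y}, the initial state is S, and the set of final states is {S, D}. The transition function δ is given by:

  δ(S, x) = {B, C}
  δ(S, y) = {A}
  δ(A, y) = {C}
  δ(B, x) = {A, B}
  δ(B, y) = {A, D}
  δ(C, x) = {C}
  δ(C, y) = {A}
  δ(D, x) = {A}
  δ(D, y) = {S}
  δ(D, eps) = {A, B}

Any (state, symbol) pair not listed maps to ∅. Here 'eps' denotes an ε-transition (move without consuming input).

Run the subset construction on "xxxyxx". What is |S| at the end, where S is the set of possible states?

3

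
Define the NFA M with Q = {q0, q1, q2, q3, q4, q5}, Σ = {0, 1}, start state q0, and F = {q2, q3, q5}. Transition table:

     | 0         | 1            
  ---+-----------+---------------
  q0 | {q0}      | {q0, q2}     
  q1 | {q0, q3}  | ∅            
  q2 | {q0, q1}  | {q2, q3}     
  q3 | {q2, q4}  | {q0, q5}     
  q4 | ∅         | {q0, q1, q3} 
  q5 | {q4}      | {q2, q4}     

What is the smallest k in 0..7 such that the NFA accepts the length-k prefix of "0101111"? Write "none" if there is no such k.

2

Start in {q0}.
Read '0': q0→{q0}; now {q0}.
Read '1': q0→{q0, q2}; now {q0, q2}.
None of the earlier sets intersect F, but {q0, q2} does.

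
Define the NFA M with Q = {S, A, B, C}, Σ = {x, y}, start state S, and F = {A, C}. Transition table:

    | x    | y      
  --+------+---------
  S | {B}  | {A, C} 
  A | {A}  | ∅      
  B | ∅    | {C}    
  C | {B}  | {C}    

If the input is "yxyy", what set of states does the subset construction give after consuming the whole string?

Start in {S}.
Read 'y': {S} → {A, C}.
Read 'x': {A, C} → {A, B}.
Read 'y': {A, B} → {C}.
Read 'y': {C} → {C}.

{C}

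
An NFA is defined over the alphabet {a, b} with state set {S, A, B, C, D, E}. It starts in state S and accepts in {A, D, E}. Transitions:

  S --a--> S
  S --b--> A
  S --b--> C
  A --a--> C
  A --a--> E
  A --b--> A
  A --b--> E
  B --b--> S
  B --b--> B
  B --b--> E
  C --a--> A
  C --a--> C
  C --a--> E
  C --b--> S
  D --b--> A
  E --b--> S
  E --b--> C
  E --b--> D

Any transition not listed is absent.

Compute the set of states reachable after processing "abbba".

{S, A, C, E}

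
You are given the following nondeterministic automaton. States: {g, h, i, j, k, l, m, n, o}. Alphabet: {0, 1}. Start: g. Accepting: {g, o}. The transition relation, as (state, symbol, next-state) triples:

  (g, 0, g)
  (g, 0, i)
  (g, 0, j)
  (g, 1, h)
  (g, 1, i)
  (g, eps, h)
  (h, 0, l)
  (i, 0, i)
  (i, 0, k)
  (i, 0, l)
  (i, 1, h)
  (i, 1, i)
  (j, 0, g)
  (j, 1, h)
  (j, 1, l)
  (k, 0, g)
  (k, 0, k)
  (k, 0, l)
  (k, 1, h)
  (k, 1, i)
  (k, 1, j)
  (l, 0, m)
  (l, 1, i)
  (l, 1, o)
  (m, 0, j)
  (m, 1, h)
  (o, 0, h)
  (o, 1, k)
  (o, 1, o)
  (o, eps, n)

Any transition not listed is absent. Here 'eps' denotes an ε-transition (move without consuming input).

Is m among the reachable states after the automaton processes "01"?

Start: ε-closure({g}) = {g, h}.
Read '0': {g, h} → {g, h, i, j, l}.
Read '1': {g, h, i, j, l} → {h, i, l, n, o}.
State m is not in {h, i, l, n, o}.

No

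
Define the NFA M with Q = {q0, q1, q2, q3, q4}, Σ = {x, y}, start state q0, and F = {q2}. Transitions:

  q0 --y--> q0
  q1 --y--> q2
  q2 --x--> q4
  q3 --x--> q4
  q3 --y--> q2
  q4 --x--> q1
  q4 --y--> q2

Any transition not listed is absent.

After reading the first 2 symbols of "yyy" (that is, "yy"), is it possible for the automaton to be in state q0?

Start in {q0}.
Read 'y': {q0} → {q0}.
Read 'y': {q0} → {q0}.
State q0 is in {q0}.

Yes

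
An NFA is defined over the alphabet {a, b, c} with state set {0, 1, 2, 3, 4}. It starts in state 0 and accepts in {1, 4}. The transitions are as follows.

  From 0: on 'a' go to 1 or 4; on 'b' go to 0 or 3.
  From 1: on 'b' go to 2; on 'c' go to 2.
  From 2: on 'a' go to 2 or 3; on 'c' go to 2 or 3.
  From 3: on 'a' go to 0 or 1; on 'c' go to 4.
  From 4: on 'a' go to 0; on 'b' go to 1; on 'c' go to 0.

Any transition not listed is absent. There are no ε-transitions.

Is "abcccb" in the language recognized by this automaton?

Start in {0}.
Read 'a': {0} → {1, 4}.
Read 'b': {1, 4} → {1, 2}.
Read 'c': {1, 2} → {2, 3}.
Read 'c': {2, 3} → {2, 3, 4}.
Read 'c': {2, 3, 4} → {0, 2, 3, 4}.
Read 'b': {0, 2, 3, 4} → {0, 1, 3}.
The final set {0, 1, 3} contains the accepting state 1.

Yes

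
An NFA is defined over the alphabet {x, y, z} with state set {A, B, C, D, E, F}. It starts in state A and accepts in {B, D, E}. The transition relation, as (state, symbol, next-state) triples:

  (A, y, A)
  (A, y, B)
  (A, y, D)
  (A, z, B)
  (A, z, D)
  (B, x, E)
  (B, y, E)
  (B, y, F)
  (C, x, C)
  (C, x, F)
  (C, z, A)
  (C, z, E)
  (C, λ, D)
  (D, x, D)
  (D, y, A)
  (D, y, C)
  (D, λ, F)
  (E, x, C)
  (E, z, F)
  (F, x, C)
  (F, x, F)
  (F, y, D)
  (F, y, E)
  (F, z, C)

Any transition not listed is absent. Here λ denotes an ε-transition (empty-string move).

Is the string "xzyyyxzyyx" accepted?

No

Start in {A}.
Read 'x': A→∅; now ∅.
The set is empty and remains empty for the remaining 9 symbols.
The final set ∅ contains no accepting state.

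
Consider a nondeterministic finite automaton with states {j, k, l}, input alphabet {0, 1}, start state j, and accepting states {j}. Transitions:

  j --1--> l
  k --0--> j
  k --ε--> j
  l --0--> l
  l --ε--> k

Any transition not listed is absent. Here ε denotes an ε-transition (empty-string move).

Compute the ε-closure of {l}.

{j, k, l}

Begin with {l}.
ε-move l → k; add k.
ε-move k → j; add j.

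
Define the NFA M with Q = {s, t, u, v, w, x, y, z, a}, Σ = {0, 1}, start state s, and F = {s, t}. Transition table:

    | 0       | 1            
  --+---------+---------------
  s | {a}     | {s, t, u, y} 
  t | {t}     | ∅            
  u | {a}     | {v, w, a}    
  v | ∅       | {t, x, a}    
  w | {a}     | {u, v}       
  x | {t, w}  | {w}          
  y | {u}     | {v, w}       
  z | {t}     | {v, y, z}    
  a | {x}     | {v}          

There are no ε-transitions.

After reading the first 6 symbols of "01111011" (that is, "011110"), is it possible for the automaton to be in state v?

No

Start in {s}.
Read '0': {s} → {a}.
Read '1': {a} → {v}.
Read '1': {v} → {t, x, a}.
Read '1': {t, x, a} → {v, w}.
Read '1': {v, w} → {t, u, v, x, a}.
Read '0': {t, u, v, x, a} → {t, w, x, a}.
State v is not in {t, w, x, a}.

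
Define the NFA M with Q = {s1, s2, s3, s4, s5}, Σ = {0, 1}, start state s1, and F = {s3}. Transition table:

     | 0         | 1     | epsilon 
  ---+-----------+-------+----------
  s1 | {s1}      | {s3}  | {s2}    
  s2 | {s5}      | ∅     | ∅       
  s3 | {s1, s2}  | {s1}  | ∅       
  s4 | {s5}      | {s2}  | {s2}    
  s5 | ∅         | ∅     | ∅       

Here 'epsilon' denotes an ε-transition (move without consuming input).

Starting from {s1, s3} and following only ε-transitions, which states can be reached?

Begin with {s1, s3}.
ε-move s1 → s2; add s2.

{s1, s2, s3}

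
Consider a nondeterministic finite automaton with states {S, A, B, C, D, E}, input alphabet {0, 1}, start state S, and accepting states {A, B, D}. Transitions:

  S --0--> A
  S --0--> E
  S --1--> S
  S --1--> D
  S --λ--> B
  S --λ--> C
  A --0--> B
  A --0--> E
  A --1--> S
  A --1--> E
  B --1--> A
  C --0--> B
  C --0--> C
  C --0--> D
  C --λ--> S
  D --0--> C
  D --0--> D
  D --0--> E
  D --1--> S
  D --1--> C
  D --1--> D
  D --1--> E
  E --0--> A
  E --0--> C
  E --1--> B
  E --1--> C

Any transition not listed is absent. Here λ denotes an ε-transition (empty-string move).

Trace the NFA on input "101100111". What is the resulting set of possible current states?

Start: ε-closure({S}) = {S, B, C}.
Read '1': S→{S, D}, B→{A}, C→∅; union {S, A, D}; ε-closure = {S, A, B, C, D}.
Read '0': S→{A, E}, A→{B, E}, B→∅, C→{B, C, D}, D→{C, D, E}; union {A, B, C, D, E}; ε-closure = {S, A, B, C, D, E}.
Read '1': S→{S, D}, A→{S, E}, B→{A}, C→∅, D→{S, C, D, E}, E→{B, C}; now {S, A, B, C, D, E}.
Read '1': S→{S, D}, A→{S, E}, B→{A}, C→∅, D→{S, C, D, E}, E→{B, C}; now {S, A, B, C, D, E}.
Read '0': S→{A, E}, A→{B, E}, B→∅, C→{B, C, D}, D→{C, D, E}, E→{A, C}; union {A, B, C, D, E}; ε-closure = {S, A, B, C, D, E}.
Read '0': S→{A, E}, A→{B, E}, B→∅, C→{B, C, D}, D→{C, D, E}, E→{A, C}; union {A, B, C, D, E}; ε-closure = {S, A, B, C, D, E}.
Read '1': S→{S, D}, A→{S, E}, B→{A}, C→∅, D→{S, C, D, E}, E→{B, C}; now {S, A, B, C, D, E}.
Read '1': S→{S, D}, A→{S, E}, B→{A}, C→∅, D→{S, C, D, E}, E→{B, C}; now {S, A, B, C, D, E}.
Read '1': S→{S, D}, A→{S, E}, B→{A}, C→∅, D→{S, C, D, E}, E→{B, C}; now {S, A, B, C, D, E}.

{S, A, B, C, D, E}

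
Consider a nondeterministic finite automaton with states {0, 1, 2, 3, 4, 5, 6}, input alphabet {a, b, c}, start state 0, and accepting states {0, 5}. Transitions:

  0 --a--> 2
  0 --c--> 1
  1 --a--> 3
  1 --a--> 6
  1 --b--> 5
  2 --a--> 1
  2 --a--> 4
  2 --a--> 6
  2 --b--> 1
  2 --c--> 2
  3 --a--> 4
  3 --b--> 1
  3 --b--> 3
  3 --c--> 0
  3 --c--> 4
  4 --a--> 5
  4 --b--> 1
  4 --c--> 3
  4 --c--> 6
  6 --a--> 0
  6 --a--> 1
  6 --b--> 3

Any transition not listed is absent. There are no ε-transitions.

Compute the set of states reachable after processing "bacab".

∅

Start in {0}.
Read 'b': 0→∅; now ∅.
The set is empty and remains empty for the remaining 4 symbols.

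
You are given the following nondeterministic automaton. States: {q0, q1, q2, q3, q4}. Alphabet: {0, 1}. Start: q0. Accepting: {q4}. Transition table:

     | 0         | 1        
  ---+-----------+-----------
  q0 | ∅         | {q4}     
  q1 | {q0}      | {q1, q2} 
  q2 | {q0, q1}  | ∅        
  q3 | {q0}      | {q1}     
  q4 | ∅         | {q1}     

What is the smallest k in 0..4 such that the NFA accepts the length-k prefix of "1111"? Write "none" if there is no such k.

1

Start in {q0}.
Read '1': q0→{q4}; now {q4}.
None of the earlier sets intersect F, but {q4} does.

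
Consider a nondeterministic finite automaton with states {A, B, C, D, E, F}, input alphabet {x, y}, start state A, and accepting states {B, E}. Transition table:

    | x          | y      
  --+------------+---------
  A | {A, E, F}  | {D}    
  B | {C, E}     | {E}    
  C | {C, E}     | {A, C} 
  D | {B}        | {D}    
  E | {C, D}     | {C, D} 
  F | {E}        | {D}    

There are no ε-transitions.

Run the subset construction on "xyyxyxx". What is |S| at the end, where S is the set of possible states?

6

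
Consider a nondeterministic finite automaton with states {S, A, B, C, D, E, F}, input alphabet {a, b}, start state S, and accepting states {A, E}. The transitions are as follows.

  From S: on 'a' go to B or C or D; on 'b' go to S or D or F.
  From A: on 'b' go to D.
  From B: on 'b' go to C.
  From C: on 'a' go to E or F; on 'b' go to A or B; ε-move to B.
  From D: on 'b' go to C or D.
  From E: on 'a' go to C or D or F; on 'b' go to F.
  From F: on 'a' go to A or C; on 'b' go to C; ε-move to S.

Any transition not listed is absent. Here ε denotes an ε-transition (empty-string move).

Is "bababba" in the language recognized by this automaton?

Yes

Start in {S}.
Read 'b': {S} → {S, D, F}.
Read 'a': {S, D, F} → {A, B, C, D}.
Read 'b': {A, B, C, D} → {A, B, C, D}.
Read 'a': {A, B, C, D} → {S, E, F}.
Read 'b': {S, E, F} → {S, B, C, D, F}.
Read 'b': {S, B, C, D, F} → {S, A, B, C, D, F}.
Read 'a': {S, A, B, C, D, F} → {S, A, B, C, D, E, F}.
The final set {S, A, B, C, D, E, F} contains the accepting states A, E.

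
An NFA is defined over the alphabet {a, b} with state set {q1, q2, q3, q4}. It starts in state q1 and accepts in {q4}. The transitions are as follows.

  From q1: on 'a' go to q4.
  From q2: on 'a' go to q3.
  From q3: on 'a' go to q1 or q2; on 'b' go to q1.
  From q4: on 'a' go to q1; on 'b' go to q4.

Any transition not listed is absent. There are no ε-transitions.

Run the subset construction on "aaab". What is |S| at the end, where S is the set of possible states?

Start in {q1}.
Read 'a': {q1} → {q4}.
Read 'a': {q4} → {q1}.
Read 'a': {q1} → {q4}.
Read 'b': {q4} → {q4}.
That set has 1 state.

1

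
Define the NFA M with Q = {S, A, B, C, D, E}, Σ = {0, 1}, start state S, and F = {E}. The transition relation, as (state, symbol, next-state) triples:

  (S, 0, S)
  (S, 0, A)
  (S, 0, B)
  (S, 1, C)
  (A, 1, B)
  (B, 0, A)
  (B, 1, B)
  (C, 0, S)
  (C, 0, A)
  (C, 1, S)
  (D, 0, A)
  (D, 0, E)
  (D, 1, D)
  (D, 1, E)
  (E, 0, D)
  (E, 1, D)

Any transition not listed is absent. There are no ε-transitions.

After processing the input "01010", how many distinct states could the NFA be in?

Start in {S}.
Read '0': S→{S, A, B}; now {S, A, B}.
Read '1': S→{C}, A→{B}, B→{B}; now {B, C}.
Read '0': B→{A}, C→{S, A}; now {S, A}.
Read '1': S→{C}, A→{B}; now {B, C}.
Read '0': B→{A}, C→{S, A}; now {S, A}.
That set has 2 states.

2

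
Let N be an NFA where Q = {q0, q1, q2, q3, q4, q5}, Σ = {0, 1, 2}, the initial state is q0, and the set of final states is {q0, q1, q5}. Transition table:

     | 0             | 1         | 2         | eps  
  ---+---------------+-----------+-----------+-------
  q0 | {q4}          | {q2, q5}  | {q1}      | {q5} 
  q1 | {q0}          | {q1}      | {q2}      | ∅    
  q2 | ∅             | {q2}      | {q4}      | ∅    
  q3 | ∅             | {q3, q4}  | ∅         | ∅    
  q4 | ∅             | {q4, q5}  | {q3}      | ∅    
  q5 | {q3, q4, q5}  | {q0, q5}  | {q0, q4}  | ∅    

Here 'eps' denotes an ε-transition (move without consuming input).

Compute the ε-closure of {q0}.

Begin with {q0}.
ε-move q0 → q5; add q5.

{q0, q5}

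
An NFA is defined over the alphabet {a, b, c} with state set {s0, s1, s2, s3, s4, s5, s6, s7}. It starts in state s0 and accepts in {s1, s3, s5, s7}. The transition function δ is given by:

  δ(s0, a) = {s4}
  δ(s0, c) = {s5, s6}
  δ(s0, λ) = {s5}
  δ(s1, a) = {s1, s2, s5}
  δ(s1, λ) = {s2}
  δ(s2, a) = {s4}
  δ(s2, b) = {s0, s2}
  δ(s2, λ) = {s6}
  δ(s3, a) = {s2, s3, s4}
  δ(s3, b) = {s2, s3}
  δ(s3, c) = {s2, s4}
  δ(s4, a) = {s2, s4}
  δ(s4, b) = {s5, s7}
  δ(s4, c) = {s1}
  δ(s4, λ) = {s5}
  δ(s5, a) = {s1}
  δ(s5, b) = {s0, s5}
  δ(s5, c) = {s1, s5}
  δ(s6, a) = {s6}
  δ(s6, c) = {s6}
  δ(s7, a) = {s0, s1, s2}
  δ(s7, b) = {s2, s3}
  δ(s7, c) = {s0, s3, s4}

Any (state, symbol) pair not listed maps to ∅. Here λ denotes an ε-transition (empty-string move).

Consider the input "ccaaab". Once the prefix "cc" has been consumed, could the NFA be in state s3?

No

Start: ε-closure({s0}) = {s0, s5}.
Read 'c': s0→{s5, s6}, s5→{s1, s5}; union {s1, s5, s6}; ε-closure = {s1, s2, s5, s6}.
Read 'c': s1→∅, s2→∅, s5→{s1, s5}, s6→{s6}; union {s1, s5, s6}; ε-closure = {s1, s2, s5, s6}.
State s3 is not in {s1, s2, s5, s6}.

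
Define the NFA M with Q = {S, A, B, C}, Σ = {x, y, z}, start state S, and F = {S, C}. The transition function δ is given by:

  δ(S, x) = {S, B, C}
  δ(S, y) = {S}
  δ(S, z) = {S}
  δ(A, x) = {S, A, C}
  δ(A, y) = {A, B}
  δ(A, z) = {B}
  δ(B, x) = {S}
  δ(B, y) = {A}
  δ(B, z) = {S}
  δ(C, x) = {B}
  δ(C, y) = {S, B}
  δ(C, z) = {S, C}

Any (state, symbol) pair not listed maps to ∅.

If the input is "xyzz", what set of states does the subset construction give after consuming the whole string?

{S}

Start in {S}.
Read 'x': S→{S, B, C}; now {S, B, C}.
Read 'y': S→{S}, B→{A}, C→{S, B}; now {S, A, B}.
Read 'z': S→{S}, A→{B}, B→{S}; now {S, B}.
Read 'z': S→{S}, B→{S}; now {S}.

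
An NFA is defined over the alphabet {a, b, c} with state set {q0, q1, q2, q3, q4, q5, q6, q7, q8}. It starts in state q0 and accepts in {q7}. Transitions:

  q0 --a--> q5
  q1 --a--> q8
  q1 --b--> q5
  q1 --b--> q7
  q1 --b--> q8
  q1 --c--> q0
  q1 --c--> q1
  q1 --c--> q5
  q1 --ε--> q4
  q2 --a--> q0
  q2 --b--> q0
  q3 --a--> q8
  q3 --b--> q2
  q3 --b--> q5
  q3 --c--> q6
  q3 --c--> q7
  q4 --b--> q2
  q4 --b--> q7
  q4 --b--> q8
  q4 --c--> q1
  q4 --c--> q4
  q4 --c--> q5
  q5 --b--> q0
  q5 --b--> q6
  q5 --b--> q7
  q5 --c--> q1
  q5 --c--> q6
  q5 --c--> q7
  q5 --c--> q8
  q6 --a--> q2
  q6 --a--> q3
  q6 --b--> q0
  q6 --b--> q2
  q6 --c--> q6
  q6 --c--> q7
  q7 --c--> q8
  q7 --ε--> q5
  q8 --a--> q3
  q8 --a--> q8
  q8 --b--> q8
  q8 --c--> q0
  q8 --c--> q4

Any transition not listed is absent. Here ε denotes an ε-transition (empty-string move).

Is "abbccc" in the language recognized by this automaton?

Start in {q0}.
Read 'a': q0→{q5}; now {q5}.
Read 'b': q5→{q0, q6, q7}; union {q0, q6, q7}; ε-closure = {q0, q5, q6, q7}.
Read 'b': q0→∅, q5→{q0, q6, q7}, q6→{q0, q2}, q7→∅; union {q0, q2, q6, q7}; ε-closure = {q0, q2, q5, q6, q7}.
Read 'c': q0→∅, q2→∅, q5→{q1, q6, q7, q8}, q6→{q6, q7}, q7→{q8}; union {q1, q6, q7, q8}; ε-closure = {q1, q4, q5, q6, q7, q8}.
Read 'c': q1→{q0, q1, q5}, q4→{q1, q4, q5}, q5→{q1, q6, q7, q8}, q6→{q6, q7}, q7→{q8}, q8→{q0, q4}; now {q0, q1, q4, q5, q6, q7, q8}.
Read 'c': q0→∅, q1→{q0, q1, q5}, q4→{q1, q4, q5}, q5→{q1, q6, q7, q8}, q6→{q6, q7}, q7→{q8}, q8→{q0, q4}; now {q0, q1, q4, q5, q6, q7, q8}.
The final set {q0, q1, q4, q5, q6, q7, q8} contains the accepting state q7.

Yes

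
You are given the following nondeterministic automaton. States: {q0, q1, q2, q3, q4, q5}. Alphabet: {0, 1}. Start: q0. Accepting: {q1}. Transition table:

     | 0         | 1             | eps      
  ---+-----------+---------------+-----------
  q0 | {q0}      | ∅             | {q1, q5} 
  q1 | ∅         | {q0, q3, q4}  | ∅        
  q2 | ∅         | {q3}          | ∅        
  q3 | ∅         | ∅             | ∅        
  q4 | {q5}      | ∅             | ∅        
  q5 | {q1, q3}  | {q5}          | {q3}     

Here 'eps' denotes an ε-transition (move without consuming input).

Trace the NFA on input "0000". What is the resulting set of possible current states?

Start: ε-closure({q0}) = {q0, q1, q3, q5}.
Read '0': q0→{q0}, q1→∅, q3→∅, q5→{q1, q3}; union {q0, q1, q3}; ε-closure = {q0, q1, q3, q5}.
Read '0': q0→{q0}, q1→∅, q3→∅, q5→{q1, q3}; union {q0, q1, q3}; ε-closure = {q0, q1, q3, q5}.
Read '0': q0→{q0}, q1→∅, q3→∅, q5→{q1, q3}; union {q0, q1, q3}; ε-closure = {q0, q1, q3, q5}.
Read '0': q0→{q0}, q1→∅, q3→∅, q5→{q1, q3}; union {q0, q1, q3}; ε-closure = {q0, q1, q3, q5}.

{q0, q1, q3, q5}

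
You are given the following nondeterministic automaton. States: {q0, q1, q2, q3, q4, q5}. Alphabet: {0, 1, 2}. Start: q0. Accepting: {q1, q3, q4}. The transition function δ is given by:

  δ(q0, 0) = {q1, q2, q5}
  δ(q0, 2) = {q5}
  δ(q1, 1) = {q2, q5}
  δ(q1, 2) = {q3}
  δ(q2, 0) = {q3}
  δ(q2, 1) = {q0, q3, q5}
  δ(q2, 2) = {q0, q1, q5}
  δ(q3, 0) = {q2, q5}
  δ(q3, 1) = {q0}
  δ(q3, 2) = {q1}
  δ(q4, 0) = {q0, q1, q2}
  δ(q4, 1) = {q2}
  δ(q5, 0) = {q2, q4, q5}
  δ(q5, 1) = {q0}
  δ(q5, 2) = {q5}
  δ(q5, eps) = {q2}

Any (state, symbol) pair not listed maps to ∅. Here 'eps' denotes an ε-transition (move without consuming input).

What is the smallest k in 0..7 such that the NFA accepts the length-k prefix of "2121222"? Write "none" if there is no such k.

2

Start in {q0}.
Read '2': q0→{q5}; union {q5}; ε-closure = {q2, q5}.
Read '1': q2→{q0, q3, q5}, q5→{q0}; union {q0, q3, q5}; ε-closure = {q0, q2, q3, q5}.
None of the earlier sets intersect F, but {q0, q2, q3, q5} does.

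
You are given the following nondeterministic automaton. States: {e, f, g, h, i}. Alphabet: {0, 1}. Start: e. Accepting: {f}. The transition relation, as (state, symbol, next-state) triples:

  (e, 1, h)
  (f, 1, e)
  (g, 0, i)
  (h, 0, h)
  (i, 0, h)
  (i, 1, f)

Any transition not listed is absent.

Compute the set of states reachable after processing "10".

{h}

Start in {e}.
Read '1': e→{h}; now {h}.
Read '0': h→{h}; now {h}.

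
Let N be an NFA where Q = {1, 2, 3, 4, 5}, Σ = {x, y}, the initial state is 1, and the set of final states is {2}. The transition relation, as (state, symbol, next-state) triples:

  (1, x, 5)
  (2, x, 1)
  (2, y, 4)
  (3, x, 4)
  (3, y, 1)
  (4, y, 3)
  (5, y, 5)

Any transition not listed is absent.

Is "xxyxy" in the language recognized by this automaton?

Start in {1}.
Read 'x': {1} → {5}.
Read 'x': {5} → ∅.
The set is empty and remains empty for the remaining 3 symbols.
The final set ∅ contains no accepting state.

No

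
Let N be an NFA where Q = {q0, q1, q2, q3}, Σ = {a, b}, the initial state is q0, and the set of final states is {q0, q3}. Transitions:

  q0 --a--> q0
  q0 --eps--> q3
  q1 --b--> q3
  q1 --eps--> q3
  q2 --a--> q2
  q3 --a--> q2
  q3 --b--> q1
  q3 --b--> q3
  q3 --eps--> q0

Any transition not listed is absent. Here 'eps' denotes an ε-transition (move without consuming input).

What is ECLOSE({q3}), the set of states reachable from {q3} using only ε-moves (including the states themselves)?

{q0, q3}

Begin with {q3}.
ε-move q3 → q0; add q0.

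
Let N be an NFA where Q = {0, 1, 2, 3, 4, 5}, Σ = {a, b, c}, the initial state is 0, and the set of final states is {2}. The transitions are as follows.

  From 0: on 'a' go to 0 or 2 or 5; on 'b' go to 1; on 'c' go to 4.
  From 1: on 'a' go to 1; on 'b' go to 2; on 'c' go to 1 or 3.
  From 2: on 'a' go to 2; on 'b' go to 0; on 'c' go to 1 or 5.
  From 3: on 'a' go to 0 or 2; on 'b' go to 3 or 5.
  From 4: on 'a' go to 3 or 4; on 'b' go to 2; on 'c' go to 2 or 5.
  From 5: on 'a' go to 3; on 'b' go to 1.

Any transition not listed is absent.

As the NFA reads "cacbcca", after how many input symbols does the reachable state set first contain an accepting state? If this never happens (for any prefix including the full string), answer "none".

3

Start in {0}.
Read 'c': {0} → {4}.
Read 'a': {4} → {3, 4}.
Read 'c': {3, 4} → {2, 5}.
None of the earlier sets intersect F, but {2, 5} does.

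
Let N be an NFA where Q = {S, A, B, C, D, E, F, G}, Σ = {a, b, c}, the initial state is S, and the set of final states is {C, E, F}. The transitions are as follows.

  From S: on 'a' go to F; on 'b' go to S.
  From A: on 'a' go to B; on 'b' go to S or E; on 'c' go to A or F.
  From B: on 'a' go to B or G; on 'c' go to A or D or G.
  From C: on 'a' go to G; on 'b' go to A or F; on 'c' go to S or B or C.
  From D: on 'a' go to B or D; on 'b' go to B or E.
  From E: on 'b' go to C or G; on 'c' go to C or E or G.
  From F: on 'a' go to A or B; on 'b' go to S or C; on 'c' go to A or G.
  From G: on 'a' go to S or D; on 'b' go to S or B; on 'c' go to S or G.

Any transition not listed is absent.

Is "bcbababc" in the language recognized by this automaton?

No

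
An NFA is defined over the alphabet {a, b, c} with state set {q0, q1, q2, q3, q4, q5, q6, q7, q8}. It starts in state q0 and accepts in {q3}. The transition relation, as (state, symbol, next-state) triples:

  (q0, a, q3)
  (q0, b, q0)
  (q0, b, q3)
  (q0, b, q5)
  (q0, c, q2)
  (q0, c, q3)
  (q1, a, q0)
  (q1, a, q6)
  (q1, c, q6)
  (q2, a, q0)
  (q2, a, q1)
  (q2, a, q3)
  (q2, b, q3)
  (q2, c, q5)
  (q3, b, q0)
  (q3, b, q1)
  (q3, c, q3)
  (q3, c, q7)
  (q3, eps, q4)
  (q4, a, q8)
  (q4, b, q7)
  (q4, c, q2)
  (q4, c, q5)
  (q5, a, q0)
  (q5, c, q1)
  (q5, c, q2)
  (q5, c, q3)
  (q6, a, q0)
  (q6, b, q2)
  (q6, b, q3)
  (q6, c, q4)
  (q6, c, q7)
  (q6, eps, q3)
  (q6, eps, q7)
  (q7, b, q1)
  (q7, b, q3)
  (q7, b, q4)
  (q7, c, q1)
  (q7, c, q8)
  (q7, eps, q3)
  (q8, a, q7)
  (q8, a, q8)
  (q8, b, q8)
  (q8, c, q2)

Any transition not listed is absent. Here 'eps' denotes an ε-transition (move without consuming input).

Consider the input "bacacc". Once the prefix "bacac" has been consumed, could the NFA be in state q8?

Start in {q0}.
Read 'b': {q0} → {q0, q3, q4, q5}.
Read 'a': {q0, q3, q4, q5} → {q0, q3, q4, q8}.
Read 'c': {q0, q3, q4, q8} → {q2, q3, q4, q5, q7}.
Read 'a': {q2, q3, q4, q5, q7} → {q0, q1, q3, q4, q8}.
Read 'c': {q0, q1, q3, q4, q8} → {q2, q3, q4, q5, q6, q7}.
State q8 is not in {q2, q3, q4, q5, q6, q7}.

No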